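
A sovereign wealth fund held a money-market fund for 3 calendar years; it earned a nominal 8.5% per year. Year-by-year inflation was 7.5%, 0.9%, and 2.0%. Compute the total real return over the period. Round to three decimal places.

Cumulative inflation factor: 1.075 × 1.009 × 1.020 ≈ 1.10637.
Nominal growth factor: 1.27729. Real growth factor = 1.27729 / 1.10637 ≈ 1.15449.
Total real return ≈ 15.4488%.

15.449%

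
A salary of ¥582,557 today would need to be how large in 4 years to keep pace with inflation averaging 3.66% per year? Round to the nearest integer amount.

¥672,641

Cumulative price-level factor: (1+3.66%)^4 ≈ 1.1546352660.
The nominal amount required is ¥582,557 scaled up by that factor.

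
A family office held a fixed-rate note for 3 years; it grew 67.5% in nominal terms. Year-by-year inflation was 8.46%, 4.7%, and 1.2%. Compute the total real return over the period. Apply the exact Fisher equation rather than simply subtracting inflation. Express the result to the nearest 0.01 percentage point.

Cumulative inflation factor: 1.0846 × 1.047 × 1.012 ≈ 1.14920.
Nominal growth factor: 1.67500. Real growth factor = 1.67500 / 1.14920 ≈ 1.45753.
Total real return ≈ 45.7532%.

45.75%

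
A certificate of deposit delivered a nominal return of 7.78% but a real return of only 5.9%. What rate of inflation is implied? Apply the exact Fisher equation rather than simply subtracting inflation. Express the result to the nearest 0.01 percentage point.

1.78%

From (1+r_nom) = (1+r_real)(1+π), we get 1+π = (1 + 7.78%)/(1 + 5.9%) = 1.0778/1.059 ≈ 1.01775.
So π ≈ 1.7753%.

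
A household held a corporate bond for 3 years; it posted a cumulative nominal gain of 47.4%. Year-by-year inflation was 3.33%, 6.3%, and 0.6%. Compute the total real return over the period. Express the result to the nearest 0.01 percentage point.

Cumulative inflation factor: 1.0333 × 1.063 × 1.006 ≈ 1.10499.
Nominal growth factor: 1.47400. Real growth factor = 1.47400 / 1.10499 ≈ 1.33395.
Total real return ≈ 33.3951%.

33.40%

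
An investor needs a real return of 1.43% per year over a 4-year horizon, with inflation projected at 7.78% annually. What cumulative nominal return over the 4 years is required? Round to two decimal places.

42.83%

Required annual nominal rate: (1+1.43%)(1+7.78%) − 1 = 9.321254%.
Cumulative over 4 years: (1 + 0.09321254)^4 − 1 ≈ 0.42830.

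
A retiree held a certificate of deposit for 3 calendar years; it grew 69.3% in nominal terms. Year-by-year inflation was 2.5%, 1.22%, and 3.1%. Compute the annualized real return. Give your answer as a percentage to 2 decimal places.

Cumulative inflation factor: 1.025 × 1.0122 × 1.031 ≈ 1.06967.
Nominal growth factor: 1.69300. Real growth factor = 1.69300 / 1.06967 ≈ 1.58273.
Annualized: 1.58273^(1/3) − 1 ≈ 0.16538.

16.54%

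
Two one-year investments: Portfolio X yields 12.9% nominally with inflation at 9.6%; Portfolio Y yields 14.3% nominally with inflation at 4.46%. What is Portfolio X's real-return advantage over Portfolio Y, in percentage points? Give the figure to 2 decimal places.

-6.41

Portfolio X real return: 1.129/1.096 − 1 = 3.011%.
Portfolio Y real return: 1.143/1.0446 − 1 = 9.420%.
Difference: 3.011 − 9.420 = -6.409 pp.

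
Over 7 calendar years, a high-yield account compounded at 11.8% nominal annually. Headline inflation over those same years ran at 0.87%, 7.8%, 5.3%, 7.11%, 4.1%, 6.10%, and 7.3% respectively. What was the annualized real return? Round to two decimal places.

Cumulative inflation factor: 1.0087 × 1.078 × 1.053 × 1.0711 × 1.041 × 1.0610 × 1.073 ≈ 1.45347.
Nominal growth factor: 2.18320. Real growth factor = 2.18320 / 1.45347 ≈ 1.50206.
Annualized: 1.50206^(1/7) − 1 ≈ 0.05984.

5.98%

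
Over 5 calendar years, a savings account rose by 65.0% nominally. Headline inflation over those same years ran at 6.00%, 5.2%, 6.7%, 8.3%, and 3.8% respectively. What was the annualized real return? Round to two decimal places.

4.29%

Cumulative inflation factor: 1.0600 × 1.052 × 1.067 × 1.083 × 1.038 ≈ 1.33756.
Nominal growth factor: 1.65000. Real growth factor = 1.65000 / 1.33756 ≈ 1.23359.
Annualized: 1.23359^(1/5) − 1 ≈ 0.04288.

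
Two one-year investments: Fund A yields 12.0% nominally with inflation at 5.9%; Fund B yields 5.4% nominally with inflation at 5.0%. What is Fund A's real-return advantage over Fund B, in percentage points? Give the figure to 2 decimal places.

5.38

Fund A real return: 1.120/1.059 − 1 = 5.760%.
Fund B real return: 1.054/1.050 − 1 = 0.381%.
Difference: 5.760 − 0.381 = 5.379 pp.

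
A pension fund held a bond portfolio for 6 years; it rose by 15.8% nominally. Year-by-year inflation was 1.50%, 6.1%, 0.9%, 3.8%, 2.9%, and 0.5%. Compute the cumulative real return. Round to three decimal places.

-0.721%

Cumulative inflation factor: 1.0150 × 1.061 × 1.009 × 1.038 × 1.029 × 1.005 ≈ 1.16641.
Nominal growth factor: 1.15800. Real growth factor = 1.15800 / 1.16641 ≈ 0.99279.
Total real return ≈ -0.7210%.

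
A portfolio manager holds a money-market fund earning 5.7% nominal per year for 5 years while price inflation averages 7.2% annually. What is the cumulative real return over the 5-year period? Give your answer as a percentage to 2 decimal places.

The annual real rate is (1+5.7%)/(1+7.2%) − 1 = -1.3993%.
Compounded over 5 years: (1 + -0.013993)^5 − 1 ≈ -0.06803.

-6.80%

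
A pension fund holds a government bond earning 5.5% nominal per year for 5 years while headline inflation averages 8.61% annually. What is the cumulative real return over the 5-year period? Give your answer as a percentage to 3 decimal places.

-13.520%

The annual real rate is (1+5.5%)/(1+8.61%) − 1 = -2.8635%.
Compounded over 5 years: (1 + -0.028635)^5 − 1 ≈ -0.13520.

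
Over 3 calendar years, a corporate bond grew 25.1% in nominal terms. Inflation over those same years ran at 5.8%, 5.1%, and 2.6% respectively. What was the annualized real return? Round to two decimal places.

Cumulative inflation factor: 1.058 × 1.051 × 1.026 ≈ 1.14087.
Nominal growth factor: 1.25100. Real growth factor = 1.25100 / 1.14087 ≈ 1.09653.
Annualized: 1.09653^(1/3) − 1 ≈ 0.03119.

3.12%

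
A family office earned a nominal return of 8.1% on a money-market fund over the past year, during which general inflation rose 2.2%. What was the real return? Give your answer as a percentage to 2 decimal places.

5.77%

Real return via the Fisher equation: (1 + 8.1%)/(1 + 2.2%) − 1 = 1.081/1.022 − 1 ≈ 0.05773.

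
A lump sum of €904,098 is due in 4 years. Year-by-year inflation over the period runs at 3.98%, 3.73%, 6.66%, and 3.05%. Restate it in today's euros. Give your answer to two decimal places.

€762,626.24

Price-level factor over 4 years: 1.0398 × 1.0373 × 1.0666 × 1.0305 ≈ 1.1855060276.
Purchasing power today: €904,098 divided by that factor.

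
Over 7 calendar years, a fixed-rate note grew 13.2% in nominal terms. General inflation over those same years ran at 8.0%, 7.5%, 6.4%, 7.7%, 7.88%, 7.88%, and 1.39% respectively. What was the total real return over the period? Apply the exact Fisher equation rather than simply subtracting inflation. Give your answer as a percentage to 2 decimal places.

-27.89%

Cumulative inflation factor: 1.080 × 1.075 × 1.064 × 1.077 × 1.0788 × 1.0788 × 1.0139 ≈ 1.56988.
Nominal growth factor: 1.13200. Real growth factor = 1.13200 / 1.56988 ≈ 0.72107.
Total real return ≈ -27.8926%.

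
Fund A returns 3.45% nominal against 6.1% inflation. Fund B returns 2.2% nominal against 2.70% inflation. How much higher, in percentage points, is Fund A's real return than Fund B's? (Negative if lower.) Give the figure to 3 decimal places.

Fund A real return: 1.0345/1.061 − 1 = -2.4976%.
Fund B real return: 1.022/1.0270 − 1 = -0.4869%.
Difference: -2.4976 − (-0.4869) = -2.0107 pp.

-2.011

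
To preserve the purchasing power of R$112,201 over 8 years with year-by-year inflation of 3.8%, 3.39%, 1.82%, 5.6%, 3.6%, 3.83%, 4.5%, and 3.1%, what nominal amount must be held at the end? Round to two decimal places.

Cumulative price-level factor: 1.038 × 1.0339 × 1.0182 × 1.056 × 1.036 × 1.0383 × 1.045 × 1.031 ≈ 1.3373049893.
The nominal amount required is R$112,201 scaled up by that factor.

R$150,046.96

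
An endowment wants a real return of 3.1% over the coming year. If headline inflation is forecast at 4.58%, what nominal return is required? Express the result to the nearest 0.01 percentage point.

By the Fisher equation, 1 + r_nom = (1 + 3.1%)(1 + 4.58%) = 1.031 × 1.0458 = 1.0782198.
So r_nom = 7.82198%.

7.82%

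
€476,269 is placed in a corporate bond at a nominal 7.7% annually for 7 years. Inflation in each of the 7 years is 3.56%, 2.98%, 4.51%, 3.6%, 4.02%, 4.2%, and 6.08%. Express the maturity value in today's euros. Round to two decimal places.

€602,950.45

Nominal value at maturity: €476,269 × (1 + 7.7%)^7 ≈ €800,501.66.
Price-level factor over 7 years: 1.0356 × 1.0298 × 1.0451 × 1.036 × 1.0402 × 1.042 × 1.0608 ≈ 1.3276408658.
Dividing the nominal maturity value by the price-level factor gives the value in today's money.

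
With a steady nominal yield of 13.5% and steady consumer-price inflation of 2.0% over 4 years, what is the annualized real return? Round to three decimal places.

With constant rates the annual real return is the same each year: (1+13.5%)/(1+2.0%) − 1 = 0.11275.

11.275%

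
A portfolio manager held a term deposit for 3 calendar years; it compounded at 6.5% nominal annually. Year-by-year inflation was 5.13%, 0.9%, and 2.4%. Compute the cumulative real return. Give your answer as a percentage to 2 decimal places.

Cumulative inflation factor: 1.0513 × 1.009 × 1.024 ≈ 1.08622.
Nominal growth factor: 1.20795. Real growth factor = 1.20795 / 1.08622 ≈ 1.11207.
Total real return ≈ 11.2067%.

11.21%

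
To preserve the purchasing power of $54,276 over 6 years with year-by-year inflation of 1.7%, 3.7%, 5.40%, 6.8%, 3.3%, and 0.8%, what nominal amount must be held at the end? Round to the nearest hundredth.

$67,093.47

Cumulative price-level factor: 1.017 × 1.037 × 1.0540 × 1.068 × 1.033 × 1.008 ≈ 1.2361535674.
The nominal amount required is $54,276 scaled up by that factor.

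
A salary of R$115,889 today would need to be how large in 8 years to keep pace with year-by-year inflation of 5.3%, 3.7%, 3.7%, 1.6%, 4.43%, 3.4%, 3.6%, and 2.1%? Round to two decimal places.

R$152,283.60

Cumulative price-level factor: 1.053 × 1.037 × 1.037 × 1.016 × 1.0443 × 1.034 × 1.036 × 1.021 ≈ 1.3140470215.
Multiplying R$115,889 by the price-level factor gives the future nominal sum.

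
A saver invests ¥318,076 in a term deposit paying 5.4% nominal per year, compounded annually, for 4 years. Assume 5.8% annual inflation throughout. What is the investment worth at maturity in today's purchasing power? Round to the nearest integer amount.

¥313,293

Nominal value at maturity: ¥318,076 × (1 + 5.4%)^4 ≈ ¥392,549.
Price-level factor over 4 years: (1 + 5.8%)^4 ≈ 1.2529757645.
The maturity value deflated by that factor is the answer in today's purchasing power.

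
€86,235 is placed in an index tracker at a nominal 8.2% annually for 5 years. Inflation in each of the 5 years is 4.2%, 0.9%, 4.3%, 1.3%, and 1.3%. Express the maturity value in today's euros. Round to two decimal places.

Nominal value at maturity: €86,235 × (1 + 8.2%)^5 ≈ €127,885.08.
Price-level factor over 5 years: 1.042 × 1.009 × 1.043 × 1.013 × 1.013 ≈ 1.1252838458.
The maturity value deflated by that factor is the answer in today's purchasing power.

€113,646.95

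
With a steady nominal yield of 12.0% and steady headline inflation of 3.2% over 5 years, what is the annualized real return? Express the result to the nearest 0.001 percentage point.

8.527%

With constant rates the annual real return is the same each year: (1+12.0%)/(1+3.2%) − 1 = 0.08527.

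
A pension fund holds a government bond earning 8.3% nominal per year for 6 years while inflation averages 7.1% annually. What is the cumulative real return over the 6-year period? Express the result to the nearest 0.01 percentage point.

6.91%

The annual real rate is (1+8.3%)/(1+7.1%) − 1 = 1.1204%.
Compounded over 6 years: (1 + 0.011204)^6 − 1 ≈ 0.06914.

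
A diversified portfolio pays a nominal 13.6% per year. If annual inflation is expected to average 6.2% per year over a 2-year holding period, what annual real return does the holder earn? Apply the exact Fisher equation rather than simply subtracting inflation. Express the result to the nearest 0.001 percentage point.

6.968%

With constant rates the annual real return is the same each year: (1+13.6%)/(1+6.2%) − 1 = 0.06968.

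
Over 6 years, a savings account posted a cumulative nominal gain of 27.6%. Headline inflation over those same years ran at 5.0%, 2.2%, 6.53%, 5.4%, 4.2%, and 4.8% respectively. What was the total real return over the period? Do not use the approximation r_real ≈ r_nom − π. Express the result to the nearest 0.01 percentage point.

-3.02%

Cumulative inflation factor: 1.050 × 1.022 × 1.0653 × 1.054 × 1.042 × 1.048 ≈ 1.31578.
Nominal growth factor: 1.27600. Real growth factor = 1.27600 / 1.31578 ≈ 0.96977.
Total real return ≈ -3.0230%.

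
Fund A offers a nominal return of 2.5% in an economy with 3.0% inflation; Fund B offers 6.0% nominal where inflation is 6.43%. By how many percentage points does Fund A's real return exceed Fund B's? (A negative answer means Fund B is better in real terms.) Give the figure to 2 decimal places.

-0.08

Fund A real return: 1.025/1.030 − 1 = -0.485%.
Fund B real return: 1.060/1.0643 − 1 = -0.404%.
Difference: -0.485 − (-0.404) = -0.081 pp.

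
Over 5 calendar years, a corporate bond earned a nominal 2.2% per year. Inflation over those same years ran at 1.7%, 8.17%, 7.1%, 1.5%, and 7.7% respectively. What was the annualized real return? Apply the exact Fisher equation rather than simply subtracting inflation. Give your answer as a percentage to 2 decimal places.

Cumulative inflation factor: 1.017 × 1.0817 × 1.071 × 1.015 × 1.077 ≈ 1.28795.
Nominal growth factor: 1.11495. Real growth factor = 1.11495 / 1.28795 ≈ 0.86568.
Annualized: 0.86568^(1/5) − 1 ≈ -0.02844.

-2.84%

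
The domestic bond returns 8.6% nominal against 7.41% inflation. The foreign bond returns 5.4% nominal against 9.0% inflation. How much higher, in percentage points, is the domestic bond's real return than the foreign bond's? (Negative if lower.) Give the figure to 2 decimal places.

The domestic bond real return: 1.086/1.0741 − 1 = 1.108%.
The foreign bond real return: 1.054/1.090 − 1 = -3.303%.
Difference: 1.108 − (-3.303) = 4.411 pp.

4.41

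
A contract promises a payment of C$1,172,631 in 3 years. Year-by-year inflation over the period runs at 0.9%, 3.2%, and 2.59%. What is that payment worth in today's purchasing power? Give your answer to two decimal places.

Price-level factor over 3 years: 1.009 × 1.032 × 1.0259 = 1.0682573592.
Purchasing power today: C$1,172,631 divided by that factor.

C$1,097,704.58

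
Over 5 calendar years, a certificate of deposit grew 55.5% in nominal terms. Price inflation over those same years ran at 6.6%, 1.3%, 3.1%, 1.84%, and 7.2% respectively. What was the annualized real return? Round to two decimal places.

5.05%

Cumulative inflation factor: 1.066 × 1.013 × 1.031 × 1.0184 × 1.072 ≈ 1.21545.
Nominal growth factor: 1.55500. Real growth factor = 1.55500 / 1.21545 ≈ 1.27936.
Annualized: 1.27936^(1/5) − 1 ≈ 0.05051.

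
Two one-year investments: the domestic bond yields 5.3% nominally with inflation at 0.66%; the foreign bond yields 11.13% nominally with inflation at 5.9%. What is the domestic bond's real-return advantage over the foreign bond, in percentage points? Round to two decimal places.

-0.33

The domestic bond real return: 1.053/1.0066 − 1 = 4.610%.
The foreign bond real return: 1.1113/1.059 − 1 = 4.939%.
Difference: 4.610 − 4.939 = -0.329 pp.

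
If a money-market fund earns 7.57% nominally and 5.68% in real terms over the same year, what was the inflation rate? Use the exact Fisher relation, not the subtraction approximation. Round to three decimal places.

From (1+r_nom) = (1+r_real)(1+π), we get 1+π = (1 + 7.57%)/(1 + 5.68%) = 1.0757/1.0568 ≈ 1.01788.
So π ≈ 1.7884%.

1.788%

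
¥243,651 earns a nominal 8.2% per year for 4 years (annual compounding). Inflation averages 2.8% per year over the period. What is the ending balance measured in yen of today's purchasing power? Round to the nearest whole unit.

Nominal value at maturity: ¥243,651 × (1 + 8.2%)^4 ≈ ¥333,947.
Price-level factor over 4 years: (1 + 2.8%)^4 ≈ 1.1167924227.
The maturity value deflated by that factor is the answer in today's purchasing power.

¥299,023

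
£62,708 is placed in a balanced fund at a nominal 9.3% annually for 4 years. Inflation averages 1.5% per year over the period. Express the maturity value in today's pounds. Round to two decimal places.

Nominal value at maturity: £62,708 × (1 + 9.3%)^4 ≈ £89,495.99.
Price-level factor over 4 years: (1 + 1.5%)^4 ≈ 1.0613635506.
The maturity value deflated by that factor is the answer in today's purchasing power.

£84,321.71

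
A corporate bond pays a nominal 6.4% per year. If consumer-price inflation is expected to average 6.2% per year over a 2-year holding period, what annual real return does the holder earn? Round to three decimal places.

0.188%

With constant rates the annual real return is the same each year: (1+6.4%)/(1+6.2%) − 1 = 0.00188.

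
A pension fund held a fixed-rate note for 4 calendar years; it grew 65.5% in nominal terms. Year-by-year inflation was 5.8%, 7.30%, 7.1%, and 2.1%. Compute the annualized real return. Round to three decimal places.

Cumulative inflation factor: 1.058 × 1.0730 × 1.071 × 1.021 ≈ 1.24137.
Nominal growth factor: 1.65500. Real growth factor = 1.65500 / 1.24137 ≈ 1.33321.
Annualized: 1.33321^(1/4) − 1 ≈ 0.07454.

7.454%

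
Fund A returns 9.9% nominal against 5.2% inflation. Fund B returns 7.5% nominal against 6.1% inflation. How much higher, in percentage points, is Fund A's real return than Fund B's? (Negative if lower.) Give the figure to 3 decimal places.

Fund A real return: 1.099/1.052 − 1 = 4.4677%.
Fund B real return: 1.075/1.061 − 1 = 1.3195%.
Difference: 4.4677 − 1.3195 = 3.1482 pp.

3.148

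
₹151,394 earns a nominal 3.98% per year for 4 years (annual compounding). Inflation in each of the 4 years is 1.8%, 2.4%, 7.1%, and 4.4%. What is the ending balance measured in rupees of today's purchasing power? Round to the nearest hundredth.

₹151,834.41

Nominal value at maturity: ₹151,394 × (1 + 3.98%)^4 ≈ ₹176,973.37.
Price-level factor over 4 years: 1.018 × 1.024 × 1.071 × 1.044 ≈ 1.1655682376.
The maturity value deflated by that factor is the answer in today's purchasing power.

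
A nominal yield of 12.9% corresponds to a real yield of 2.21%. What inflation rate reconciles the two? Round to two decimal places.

From (1+r_nom) = (1+r_real)(1+π), we get 1+π = (1 + 12.9%)/(1 + 2.21%) = 1.129/1.0221 ≈ 1.10459.
So π ≈ 10.4589%.

10.46%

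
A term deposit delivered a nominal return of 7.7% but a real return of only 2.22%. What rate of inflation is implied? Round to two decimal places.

From (1+r_nom) = (1+r_real)(1+π), we get 1+π = (1 + 7.7%)/(1 + 2.22%) = 1.077/1.0222 ≈ 1.05361.
So π ≈ 5.3610%.

5.36%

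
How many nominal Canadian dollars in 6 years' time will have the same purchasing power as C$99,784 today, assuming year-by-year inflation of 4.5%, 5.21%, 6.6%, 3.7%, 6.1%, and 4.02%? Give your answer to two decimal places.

C$133,845.08

Cumulative price-level factor: 1.045 × 1.0521 × 1.066 × 1.037 × 1.061 × 1.0402 ≈ 1.3413481217.
Multiplying C$99,784 by the price-level factor gives the future nominal sum.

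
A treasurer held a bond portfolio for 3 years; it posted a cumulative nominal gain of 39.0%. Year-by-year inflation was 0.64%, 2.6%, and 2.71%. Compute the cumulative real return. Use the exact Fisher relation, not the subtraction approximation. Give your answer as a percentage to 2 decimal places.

31.06%

Cumulative inflation factor: 1.0064 × 1.026 × 1.0271 ≈ 1.06055.
Nominal growth factor: 1.39000. Real growth factor = 1.39000 / 1.06055 ≈ 1.31064.
Total real return ≈ 31.0642%.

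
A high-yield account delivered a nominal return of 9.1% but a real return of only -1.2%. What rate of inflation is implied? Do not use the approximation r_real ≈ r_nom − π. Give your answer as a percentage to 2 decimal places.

10.43%

From (1+r_nom) = (1+r_real)(1+π), we get 1+π = (1 + 9.1%)/(1 − 1.2%) = 1.091/0.988 ≈ 1.10425.
So π ≈ 10.4251%.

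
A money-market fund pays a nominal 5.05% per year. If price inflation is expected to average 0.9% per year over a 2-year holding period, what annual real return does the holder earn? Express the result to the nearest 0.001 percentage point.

4.113%

With constant rates the annual real return is the same each year: (1+5.05%)/(1+0.9%) − 1 = 0.04113.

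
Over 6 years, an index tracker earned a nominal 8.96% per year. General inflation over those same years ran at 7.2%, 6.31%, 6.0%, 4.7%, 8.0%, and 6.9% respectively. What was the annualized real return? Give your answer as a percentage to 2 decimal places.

Cumulative inflation factor: 1.072 × 1.0631 × 1.060 × 1.047 × 1.080 × 1.069 ≈ 1.46024.
Nominal growth factor: 1.67341. Real growth factor = 1.67341 / 1.46024 ≈ 1.14599.
Annualized: 1.14599^(1/6) − 1 ≈ 0.02297.

2.30%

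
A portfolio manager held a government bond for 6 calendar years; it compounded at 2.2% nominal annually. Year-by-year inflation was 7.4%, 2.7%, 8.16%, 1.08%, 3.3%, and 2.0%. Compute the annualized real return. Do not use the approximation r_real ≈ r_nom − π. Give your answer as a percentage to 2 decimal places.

-1.80%

Cumulative inflation factor: 1.074 × 1.027 × 1.0816 × 1.0108 × 1.033 × 1.020 ≈ 1.27059.
Nominal growth factor: 1.13948. Real growth factor = 1.13948 / 1.27059 ≈ 0.89681.
Annualized: 0.89681^(1/6) − 1 ≈ -0.01799.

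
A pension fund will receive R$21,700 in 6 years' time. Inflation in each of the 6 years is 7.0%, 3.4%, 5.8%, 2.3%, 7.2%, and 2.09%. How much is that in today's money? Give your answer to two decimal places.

R$16,558.31

Price-level factor over 6 years: 1.070 × 1.034 × 1.058 × 1.023 × 1.072 × 1.0209 ≈ 1.3105198608.
Purchasing power today: R$21,700 divided by that factor.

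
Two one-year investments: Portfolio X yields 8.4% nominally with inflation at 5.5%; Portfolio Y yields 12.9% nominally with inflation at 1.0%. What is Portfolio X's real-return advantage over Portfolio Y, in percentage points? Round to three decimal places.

-9.033

Portfolio X real return: 1.084/1.055 − 1 = 2.7488%.
Portfolio Y real return: 1.129/1.010 − 1 = 11.7822%.
Difference: 2.7488 − 11.7822 = -9.0334 pp.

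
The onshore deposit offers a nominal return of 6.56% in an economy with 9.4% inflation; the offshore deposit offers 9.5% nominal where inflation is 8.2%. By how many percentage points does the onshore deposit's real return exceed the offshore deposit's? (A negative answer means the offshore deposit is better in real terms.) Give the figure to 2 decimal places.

The onshore deposit real return: 1.0656/1.094 − 1 = -2.596%.
The offshore deposit real return: 1.095/1.082 − 1 = 1.201%.
Difference: -2.596 − 1.201 = -3.797 pp.

-3.80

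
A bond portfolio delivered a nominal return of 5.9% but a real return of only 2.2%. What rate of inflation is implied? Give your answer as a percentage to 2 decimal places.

3.62%

From (1+r_nom) = (1+r_real)(1+π), we get 1+π = (1 + 5.9%)/(1 + 2.2%) = 1.059/1.022 ≈ 1.03620.
So π ≈ 3.6204%.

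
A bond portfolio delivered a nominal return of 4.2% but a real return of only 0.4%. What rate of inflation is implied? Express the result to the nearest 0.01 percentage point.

3.78%

From (1+r_nom) = (1+r_real)(1+π), we get 1+π = (1 + 4.2%)/(1 + 0.4%) = 1.042/1.004 ≈ 1.03785.
So π ≈ 3.7849%.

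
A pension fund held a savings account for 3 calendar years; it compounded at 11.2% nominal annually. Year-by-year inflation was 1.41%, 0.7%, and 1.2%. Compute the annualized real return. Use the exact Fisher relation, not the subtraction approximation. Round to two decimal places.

Cumulative inflation factor: 1.0141 × 1.007 × 1.012 ≈ 1.03345.
Nominal growth factor: 1.37504. Real growth factor = 1.37504 / 1.03345 ≈ 1.33053.
Annualized: 1.33053^(1/3) − 1 ≈ 0.09987.

9.99%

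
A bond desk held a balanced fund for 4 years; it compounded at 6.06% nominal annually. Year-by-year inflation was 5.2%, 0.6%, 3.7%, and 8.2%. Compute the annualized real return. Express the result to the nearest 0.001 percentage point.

Cumulative inflation factor: 1.052 × 1.006 × 1.037 × 1.082 ≈ 1.18746.
Nominal growth factor: 1.26534. Real growth factor = 1.26534 / 1.18746 ≈ 1.06558.
Annualized: 1.06558^(1/4) − 1 ≈ 0.01601.

1.601%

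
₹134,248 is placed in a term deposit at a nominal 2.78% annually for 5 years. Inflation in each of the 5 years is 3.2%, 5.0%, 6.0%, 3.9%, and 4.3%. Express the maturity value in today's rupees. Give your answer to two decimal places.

Nominal value at maturity: ₹134,248 × (1 + 2.78%)^5 ≈ ₹153,975.24.
Price-level factor over 5 years: 1.032 × 1.050 × 1.060 × 1.039 × 1.043 ≈ 1.2447287410.
The maturity value deflated by that factor is the answer in today's purchasing power.

₹123,701.84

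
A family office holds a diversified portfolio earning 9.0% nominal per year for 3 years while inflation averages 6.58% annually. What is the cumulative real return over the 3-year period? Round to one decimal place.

7.0%

The annual real rate is (1+9.0%)/(1+6.58%) − 1 = 2.2706%.
Compounded over 3 years: (1 + 0.022706)^3 − 1 ≈ 0.06968.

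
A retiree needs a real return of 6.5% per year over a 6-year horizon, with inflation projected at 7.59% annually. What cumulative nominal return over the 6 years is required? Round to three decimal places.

Required annual nominal rate: (1+6.5%)(1+7.59%) − 1 = 14.58335%.
Cumulative over 6 years: (1 + 0.1458335)^6 − 1 ≈ 1.26323.

126.323%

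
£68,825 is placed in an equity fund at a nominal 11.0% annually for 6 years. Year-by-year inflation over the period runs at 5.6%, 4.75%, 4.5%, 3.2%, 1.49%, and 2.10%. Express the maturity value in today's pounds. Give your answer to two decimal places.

Nominal value at maturity: £68,825 × (1 + 11.0%)^6 ≈ £128,731.28.
Price-level factor over 6 years: 1.056 × 1.0475 × 1.045 × 1.032 × 1.0149 × 1.0210 ≈ 1.2361265435.
Dividing the nominal maturity value by the price-level factor gives the value in today's money.

£104,140.86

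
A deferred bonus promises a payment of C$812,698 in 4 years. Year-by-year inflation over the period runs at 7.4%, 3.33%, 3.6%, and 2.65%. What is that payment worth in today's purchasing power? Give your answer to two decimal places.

C$688,620.22

Price-level factor over 4 years: 1.074 × 1.0333 × 1.036 × 1.0265 ≈ 1.1801831775.
Purchasing power today: C$812,698 divided by that factor.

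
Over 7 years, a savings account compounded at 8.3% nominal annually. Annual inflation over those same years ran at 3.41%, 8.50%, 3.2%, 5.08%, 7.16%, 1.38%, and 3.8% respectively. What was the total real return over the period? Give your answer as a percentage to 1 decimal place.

Cumulative inflation factor: 1.0341 × 1.0850 × 1.032 × 1.0508 × 1.0716 × 1.0138 × 1.038 ≈ 1.37206.
Nominal growth factor: 1.74743. Real growth factor = 1.74743 / 1.37206 ≈ 1.27358.
Total real return ≈ 27.3576%.

27.4%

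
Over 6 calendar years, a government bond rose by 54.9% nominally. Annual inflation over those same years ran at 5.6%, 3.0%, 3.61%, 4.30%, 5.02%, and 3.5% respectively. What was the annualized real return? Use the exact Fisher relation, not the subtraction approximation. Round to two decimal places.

Cumulative inflation factor: 1.056 × 1.030 × 1.0361 × 1.0430 × 1.0502 × 1.035 ≈ 1.27761.
Nominal growth factor: 1.54900. Real growth factor = 1.54900 / 1.27761 ≈ 1.21242.
Annualized: 1.21242^(1/6) − 1 ≈ 0.03262.

3.26%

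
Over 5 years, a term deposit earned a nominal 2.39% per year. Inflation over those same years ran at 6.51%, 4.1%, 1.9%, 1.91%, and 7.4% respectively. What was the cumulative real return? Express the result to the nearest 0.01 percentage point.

Cumulative inflation factor: 1.0651 × 1.041 × 1.019 × 1.0191 × 1.074 ≈ 1.23662.
Nominal growth factor: 1.12535. Real growth factor = 1.12535 / 1.23662 ≈ 0.91002.
Total real return ≈ -8.9979%.

-9.00%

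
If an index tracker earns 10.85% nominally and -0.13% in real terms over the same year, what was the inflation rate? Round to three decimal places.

From (1+r_nom) = (1+r_real)(1+π), we get 1+π = (1 + 10.85%)/(1 − 0.13%) = 1.1085/0.9987 ≈ 1.10994.
So π ≈ 10.9943%.

10.994%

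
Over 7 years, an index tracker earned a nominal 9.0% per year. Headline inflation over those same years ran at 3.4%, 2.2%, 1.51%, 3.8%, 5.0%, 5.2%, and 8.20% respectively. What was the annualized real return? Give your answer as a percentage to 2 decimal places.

Cumulative inflation factor: 1.034 × 1.022 × 1.0151 × 1.038 × 1.050 × 1.052 × 1.0820 ≈ 1.33079.
Nominal growth factor: 1.82804. Real growth factor = 1.82804 / 1.33079 ≈ 1.37365.
Annualized: 1.37365^(1/7) − 1 ≈ 0.04640.

4.64%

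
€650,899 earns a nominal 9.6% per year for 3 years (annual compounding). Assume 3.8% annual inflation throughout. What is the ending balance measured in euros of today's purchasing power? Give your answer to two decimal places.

€766,219.51

Nominal value at maturity: €650,899 × (1 + 9.6%)^3 ≈ €856,929.84.
Price-level factor over 3 years: (1 + 3.8%)^3 = 1.118386872.
The maturity value deflated by that factor is the answer in today's purchasing power.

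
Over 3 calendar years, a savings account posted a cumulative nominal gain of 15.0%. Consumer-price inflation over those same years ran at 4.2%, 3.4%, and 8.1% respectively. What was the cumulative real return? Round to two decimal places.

Cumulative inflation factor: 1.042 × 1.034 × 1.081 ≈ 1.16470.
Nominal growth factor: 1.15000. Real growth factor = 1.15000 / 1.16470 ≈ 0.98738.
Total real return ≈ -1.2621%.

-1.26%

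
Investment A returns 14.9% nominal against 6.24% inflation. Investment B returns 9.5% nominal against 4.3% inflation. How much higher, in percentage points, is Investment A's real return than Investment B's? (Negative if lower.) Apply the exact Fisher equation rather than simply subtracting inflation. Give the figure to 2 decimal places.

3.17

Investment A real return: 1.149/1.0624 − 1 = 8.151%.
Investment B real return: 1.095/1.043 − 1 = 4.986%.
Difference: 8.151 − 4.986 = 3.165 pp.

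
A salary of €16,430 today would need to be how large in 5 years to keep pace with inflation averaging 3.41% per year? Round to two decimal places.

€19,428.99

Cumulative price-level factor: (1+3.41%)^5 ≈ 1.1825314250.
The nominal amount required is €16,430 scaled up by that factor.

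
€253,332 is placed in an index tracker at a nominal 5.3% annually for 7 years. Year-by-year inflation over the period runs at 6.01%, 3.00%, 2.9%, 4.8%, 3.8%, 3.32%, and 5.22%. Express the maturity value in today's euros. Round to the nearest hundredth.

€273,683.04

Nominal value at maturity: €253,332 × (1 + 5.3%)^7 ≈ €363,654.24.
Price-level factor over 7 years: 1.0601 × 1.0300 × 1.029 × 1.048 × 1.038 × 1.0332 × 1.0522 ≈ 1.3287423131.
The maturity value deflated by that factor is the answer in today's purchasing power.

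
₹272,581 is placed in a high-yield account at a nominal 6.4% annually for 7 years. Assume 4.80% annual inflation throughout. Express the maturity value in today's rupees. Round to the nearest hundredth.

₹303,080.50

Nominal value at maturity: ₹272,581 × (1 + 6.4%)^7 ≈ ₹420,810.90.
Price-level factor over 7 years: (1 + 4.80%)^7 ≈ 1.3884459516.
Dividing the nominal maturity value by the price-level factor gives the value in today's money.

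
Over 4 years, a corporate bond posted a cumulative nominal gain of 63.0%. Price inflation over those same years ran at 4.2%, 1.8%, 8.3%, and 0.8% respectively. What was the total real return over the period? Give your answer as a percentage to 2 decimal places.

Cumulative inflation factor: 1.042 × 1.018 × 1.083 × 1.008 ≈ 1.15799.
Nominal growth factor: 1.63000. Real growth factor = 1.63000 / 1.15799 ≈ 1.40761.
Total real return ≈ 40.7613%.

40.76%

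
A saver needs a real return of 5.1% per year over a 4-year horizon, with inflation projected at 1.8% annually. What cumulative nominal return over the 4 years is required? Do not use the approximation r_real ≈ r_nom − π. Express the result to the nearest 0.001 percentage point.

Required annual nominal rate: (1+5.1%)(1+1.8%) − 1 = 6.9918%.
Cumulative over 4 years: (1 + 0.069918)^4 − 1 ≈ 0.31039.

31.039%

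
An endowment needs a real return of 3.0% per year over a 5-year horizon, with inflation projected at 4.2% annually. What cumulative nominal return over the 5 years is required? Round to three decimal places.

Required annual nominal rate: (1+3.0%)(1+4.2%) − 1 = 7.326%.
Cumulative over 5 years: (1 + 0.07326)^5 − 1 ≈ 0.42405.

42.405%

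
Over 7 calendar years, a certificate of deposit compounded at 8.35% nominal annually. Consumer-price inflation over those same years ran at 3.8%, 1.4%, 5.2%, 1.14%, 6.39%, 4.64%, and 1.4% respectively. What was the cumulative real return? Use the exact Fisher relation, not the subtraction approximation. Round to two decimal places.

38.67%

Cumulative inflation factor: 1.038 × 1.014 × 1.052 × 1.0114 × 1.0639 × 1.0464 × 1.014 ≈ 1.26418.
Nominal growth factor: 1.75308. Real growth factor = 1.75308 / 1.26418 ≈ 1.38673.
Total real return ≈ 38.6730%.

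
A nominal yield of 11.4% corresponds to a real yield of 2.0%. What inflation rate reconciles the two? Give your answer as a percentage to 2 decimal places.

From (1+r_nom) = (1+r_real)(1+π), we get 1+π = (1 + 11.4%)/(1 + 2.0%) = 1.114/1.020 ≈ 1.09216.
So π ≈ 9.2157%.

9.22%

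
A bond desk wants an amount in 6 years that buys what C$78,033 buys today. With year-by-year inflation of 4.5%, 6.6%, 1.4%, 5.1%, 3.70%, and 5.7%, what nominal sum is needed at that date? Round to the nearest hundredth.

C$101,542.12

Cumulative price-level factor: 1.045 × 1.066 × 1.014 × 1.051 × 1.0370 × 1.057 ≈ 1.3012714752.
Multiplying C$78,033 by the price-level factor gives the future nominal sum.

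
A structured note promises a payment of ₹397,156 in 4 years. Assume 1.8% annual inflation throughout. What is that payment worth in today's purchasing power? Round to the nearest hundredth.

Price-level factor over 4 years: (1 + 1.8%)^4 ≈ 1.0739674330.
Purchasing power today: ₹397,156 divided by that factor.

₹369,802.65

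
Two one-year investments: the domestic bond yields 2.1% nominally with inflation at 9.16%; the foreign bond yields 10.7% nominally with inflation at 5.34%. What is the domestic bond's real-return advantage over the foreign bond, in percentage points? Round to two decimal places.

-11.56

The domestic bond real return: 1.021/1.0916 − 1 = -6.468%.
The foreign bond real return: 1.107/1.0534 − 1 = 5.088%.
Difference: -6.468 − 5.088 = -11.556 pp.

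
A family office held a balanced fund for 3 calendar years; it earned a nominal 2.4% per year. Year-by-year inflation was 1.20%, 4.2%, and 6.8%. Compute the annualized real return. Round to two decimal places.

Cumulative inflation factor: 1.0120 × 1.042 × 1.068 ≈ 1.12621.
Nominal growth factor: 1.07374. Real growth factor = 1.07374 / 1.12621 ≈ 0.95341.
Annualized: 0.95341^(1/3) − 1 ≈ -0.01578.

-1.58%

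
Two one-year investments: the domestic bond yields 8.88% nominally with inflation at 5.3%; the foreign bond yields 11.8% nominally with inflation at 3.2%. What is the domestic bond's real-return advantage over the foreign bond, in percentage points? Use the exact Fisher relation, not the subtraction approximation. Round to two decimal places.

The domestic bond real return: 1.0888/1.053 − 1 = 3.400%.
The foreign bond real return: 1.118/1.032 − 1 = 8.333%.
Difference: 3.400 − 8.333 = -4.933 pp.

-4.93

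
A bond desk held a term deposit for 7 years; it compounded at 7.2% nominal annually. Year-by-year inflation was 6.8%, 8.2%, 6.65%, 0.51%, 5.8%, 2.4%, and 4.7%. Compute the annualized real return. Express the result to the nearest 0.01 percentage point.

Cumulative inflation factor: 1.068 × 1.082 × 1.0665 × 1.0051 × 1.058 × 1.024 × 1.047 ≈ 1.40508.
Nominal growth factor: 1.62691. Real growth factor = 1.62691 / 1.40508 ≈ 1.15788.
Annualized: 1.15788^(1/7) − 1 ≈ 0.02116.

2.12%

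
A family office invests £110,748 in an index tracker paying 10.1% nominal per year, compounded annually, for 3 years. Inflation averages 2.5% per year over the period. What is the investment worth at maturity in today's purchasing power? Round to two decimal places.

£137,254.39

Nominal value at maturity: £110,748 × (1 + 10.1%)^3 ≈ £147,807.97.
Price-level factor over 3 years: (1 + 2.5%)^3 = 1.076890625.
Dividing the nominal maturity value by the price-level factor gives the value in today's money.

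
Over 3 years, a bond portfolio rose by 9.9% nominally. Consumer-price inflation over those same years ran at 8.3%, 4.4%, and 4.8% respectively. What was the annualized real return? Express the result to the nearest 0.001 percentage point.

-2.478%

Cumulative inflation factor: 1.083 × 1.044 × 1.048 ≈ 1.18492.
Nominal growth factor: 1.09900. Real growth factor = 1.09900 / 1.18492 ≈ 0.92749.
Annualized: 0.92749^(1/3) − 1 ≈ -0.02478.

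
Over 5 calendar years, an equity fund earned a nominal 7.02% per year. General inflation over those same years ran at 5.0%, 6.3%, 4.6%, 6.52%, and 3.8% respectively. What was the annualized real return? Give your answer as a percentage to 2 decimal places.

1.69%

Cumulative inflation factor: 1.050 × 1.063 × 1.046 × 1.0652 × 1.038 ≈ 1.29087.
Nominal growth factor: 1.40386. Real growth factor = 1.40386 / 1.29087 ≈ 1.08753.
Annualized: 1.08753^(1/5) − 1 ≈ 0.01692.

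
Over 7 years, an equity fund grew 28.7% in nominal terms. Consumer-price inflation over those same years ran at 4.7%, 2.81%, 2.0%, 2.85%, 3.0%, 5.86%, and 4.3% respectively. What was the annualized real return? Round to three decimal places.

0.031%

Cumulative inflation factor: 1.047 × 1.0281 × 1.020 × 1.0285 × 1.030 × 1.0586 × 1.043 ≈ 1.28422.
Nominal growth factor: 1.28700. Real growth factor = 1.28700 / 1.28422 ≈ 1.00216.
Annualized: 1.00216^(1/7) − 1 ≈ 0.00031.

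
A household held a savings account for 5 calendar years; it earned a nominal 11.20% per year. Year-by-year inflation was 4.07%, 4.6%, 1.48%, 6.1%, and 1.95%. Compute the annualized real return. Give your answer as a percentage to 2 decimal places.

7.31%

Cumulative inflation factor: 1.0407 × 1.046 × 1.0148 × 1.061 × 1.0195 ≈ 1.19492.
Nominal growth factor: 1.70029. Real growth factor = 1.70029 / 1.19492 ≈ 1.42293.
Annualized: 1.42293^(1/5) − 1 ≈ 0.07309.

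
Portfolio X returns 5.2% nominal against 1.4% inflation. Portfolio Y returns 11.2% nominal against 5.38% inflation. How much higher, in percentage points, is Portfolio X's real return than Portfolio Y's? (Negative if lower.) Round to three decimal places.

-1.775

Portfolio X real return: 1.052/1.014 − 1 = 3.7475%.
Portfolio Y real return: 1.112/1.0538 − 1 = 5.5229%.
Difference: 3.7475 − 5.5229 = -1.7754 pp.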